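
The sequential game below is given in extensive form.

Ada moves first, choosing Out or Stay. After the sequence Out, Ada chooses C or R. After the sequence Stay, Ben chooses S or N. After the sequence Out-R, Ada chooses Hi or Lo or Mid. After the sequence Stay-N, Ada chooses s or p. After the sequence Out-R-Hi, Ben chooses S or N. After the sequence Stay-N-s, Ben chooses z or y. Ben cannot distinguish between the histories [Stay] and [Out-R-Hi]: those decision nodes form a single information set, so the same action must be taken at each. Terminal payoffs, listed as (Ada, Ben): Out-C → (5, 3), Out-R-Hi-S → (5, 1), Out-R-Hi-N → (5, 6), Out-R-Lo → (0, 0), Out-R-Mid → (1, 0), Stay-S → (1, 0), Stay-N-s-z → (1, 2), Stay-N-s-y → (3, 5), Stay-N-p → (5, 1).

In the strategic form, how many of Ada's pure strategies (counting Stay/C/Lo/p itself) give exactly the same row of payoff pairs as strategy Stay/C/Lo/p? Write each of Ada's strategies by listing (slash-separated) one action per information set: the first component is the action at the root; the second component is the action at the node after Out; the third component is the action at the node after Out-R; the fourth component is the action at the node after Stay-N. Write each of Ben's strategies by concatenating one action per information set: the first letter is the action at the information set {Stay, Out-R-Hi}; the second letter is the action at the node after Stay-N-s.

6

Row for Stay/C/Lo/p (columns Sz, Sy, Nz, Ny): (1,0) (1,0) (5,1) (5,1).
Under Stay/C/Lo/p, Ada's choice at the node after Out and at the node after Out-R can never be reached regardless of what Ben does, so varying those choices leaves every outcome unchanged.
Holding the reachable choices fixed and varying the unreachable ones freely already gives 2 × 3 = 6 equivalent strategies.
No other strategy reproduces this row, so those 6 are the full class: Stay/C/Hi/p, Stay/C/Lo/p, Stay/C/Mid/p, Stay/R/Hi/p, Stay/R/Lo/p, Stay/R/Mid/p.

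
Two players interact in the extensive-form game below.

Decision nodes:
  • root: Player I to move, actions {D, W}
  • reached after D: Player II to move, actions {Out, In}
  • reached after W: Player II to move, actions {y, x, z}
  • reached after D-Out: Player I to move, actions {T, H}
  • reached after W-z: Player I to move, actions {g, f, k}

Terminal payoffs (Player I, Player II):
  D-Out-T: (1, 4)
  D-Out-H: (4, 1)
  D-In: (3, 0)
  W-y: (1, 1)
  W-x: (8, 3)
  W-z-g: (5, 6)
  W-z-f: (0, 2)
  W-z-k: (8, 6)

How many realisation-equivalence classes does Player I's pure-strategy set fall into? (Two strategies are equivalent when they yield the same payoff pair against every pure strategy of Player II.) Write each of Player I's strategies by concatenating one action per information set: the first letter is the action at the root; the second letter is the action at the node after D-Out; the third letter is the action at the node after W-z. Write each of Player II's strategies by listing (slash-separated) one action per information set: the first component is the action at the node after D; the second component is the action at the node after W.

5

Player I has 12 pure strategies: DTg, DTf, DTk, DHg, DHf, DHk, WTg, WTf, WTk, WHg, WHf, WHk. Columns: Out/y, Out/x, Out/z, In/y, In/x, In/z.
{DTg, DTf, DTk} → row (1,4) (1,4) (1,4) (3,0) (3,0) (3,0)
{DHg, DHf, DHk} → row (4,1) (4,1) (4,1) (3,0) (3,0) (3,0)
{WTg, WHg} → row (1,1) (8,3) (5,6) (1,1) (8,3) (5,6)
{WTf, WHf} → row (1,1) (8,3) (0,2) (1,1) (8,3) (0,2)
{WTk, WHk} → row (1,1) (8,3) (8,6) (1,1) (8,3) (8,6)
That's 5 distinct rows out of 12 strategies.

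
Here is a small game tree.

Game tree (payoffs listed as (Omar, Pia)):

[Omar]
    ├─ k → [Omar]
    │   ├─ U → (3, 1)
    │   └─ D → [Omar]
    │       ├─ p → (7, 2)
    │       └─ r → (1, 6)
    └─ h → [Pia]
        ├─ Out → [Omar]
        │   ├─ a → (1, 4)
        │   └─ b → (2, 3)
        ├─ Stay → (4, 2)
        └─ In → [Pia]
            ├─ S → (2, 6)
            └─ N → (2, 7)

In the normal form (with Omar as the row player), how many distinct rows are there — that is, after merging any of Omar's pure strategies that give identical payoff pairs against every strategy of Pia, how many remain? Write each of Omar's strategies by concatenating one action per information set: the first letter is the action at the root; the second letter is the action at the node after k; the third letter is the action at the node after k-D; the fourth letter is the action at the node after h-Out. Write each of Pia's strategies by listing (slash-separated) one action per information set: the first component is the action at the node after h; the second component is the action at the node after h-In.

Omar has 16 pure strategies: kUpa, kUpb, kUra, kUrb, kDpa, kDpb, kDra, kDrb, hUpa, hUpb, hUra, hUrb, hDpa, hDpb, hDra, hDrb. Columns: Out/S, Out/N, Stay/S, Stay/N, In/S, In/N.
{kUpa, kUpb, kUra, kUrb} → row (3,1) (3,1) (3,1) (3,1) (3,1) (3,1)
{kDpa, kDpb} → row (7,2) (7,2) (7,2) (7,2) (7,2) (7,2)
{kDra, kDrb} → row (1,6) (1,6) (1,6) (1,6) (1,6) (1,6)
{hUpa, hUra, hDpa, hDra} → row (1,4) (1,4) (4,2) (4,2) (2,6) (2,7)
{hUpb, hUrb, hDpb, hDrb} → row (2,3) (2,3) (4,2) (4,2) (2,6) (2,7)
That's 5 distinct rows out of 16 strategies.

5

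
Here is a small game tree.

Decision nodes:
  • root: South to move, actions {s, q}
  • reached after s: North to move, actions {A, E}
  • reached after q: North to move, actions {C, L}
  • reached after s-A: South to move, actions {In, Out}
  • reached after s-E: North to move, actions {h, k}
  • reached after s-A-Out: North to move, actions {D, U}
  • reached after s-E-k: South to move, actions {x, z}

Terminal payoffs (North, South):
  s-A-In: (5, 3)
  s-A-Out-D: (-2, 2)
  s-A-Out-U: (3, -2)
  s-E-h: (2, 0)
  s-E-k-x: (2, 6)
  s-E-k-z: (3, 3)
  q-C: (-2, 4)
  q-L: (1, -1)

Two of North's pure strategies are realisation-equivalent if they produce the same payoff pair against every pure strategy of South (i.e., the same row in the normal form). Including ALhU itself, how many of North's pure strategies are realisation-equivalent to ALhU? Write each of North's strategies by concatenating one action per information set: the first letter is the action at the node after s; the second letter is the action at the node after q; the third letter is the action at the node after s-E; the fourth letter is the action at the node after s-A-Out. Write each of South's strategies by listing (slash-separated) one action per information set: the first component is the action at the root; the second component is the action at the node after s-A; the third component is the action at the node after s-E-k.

2

Row for ALhU (columns s/In/x, s/In/z, s/Out/x, s/Out/z, q/In/x, q/In/z, q/Out/x, q/Out/z): (5,3) (5,3) (3,-2) (3,-2) (1,-1) (1,-1) (1,-1) (1,-1).
Under ALhU, North's choice at the node after s-E can never be reached regardless of what South does, so varying those choices leaves every outcome unchanged.
Holding the reachable choices fixed and varying the unreachable one freely already gives 2 equivalent strategies.
No other strategy reproduces this row, so those 2 are the full class: ALhU, ALkU.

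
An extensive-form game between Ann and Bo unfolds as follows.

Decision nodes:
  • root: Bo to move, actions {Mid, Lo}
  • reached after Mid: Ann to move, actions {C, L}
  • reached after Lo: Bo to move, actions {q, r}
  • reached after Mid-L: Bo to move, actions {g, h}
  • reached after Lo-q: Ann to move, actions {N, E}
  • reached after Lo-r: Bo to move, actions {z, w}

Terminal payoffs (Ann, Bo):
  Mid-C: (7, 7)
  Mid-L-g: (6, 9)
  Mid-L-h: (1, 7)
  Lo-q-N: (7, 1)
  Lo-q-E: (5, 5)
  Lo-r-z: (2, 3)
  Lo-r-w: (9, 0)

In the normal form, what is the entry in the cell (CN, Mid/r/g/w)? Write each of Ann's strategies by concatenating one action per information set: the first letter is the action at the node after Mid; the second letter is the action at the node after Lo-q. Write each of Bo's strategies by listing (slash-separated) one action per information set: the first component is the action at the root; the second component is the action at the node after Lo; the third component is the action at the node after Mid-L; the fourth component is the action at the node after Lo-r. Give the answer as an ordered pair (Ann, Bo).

(7, 7)

Trace the play path from the root:
  Bo plays Mid
  Ann plays C at [Mid]
→ terminal payoff (7, 7).
(Ann's choice at the node after Lo-q is never reached on this path, so it doesn't affect the outcome.)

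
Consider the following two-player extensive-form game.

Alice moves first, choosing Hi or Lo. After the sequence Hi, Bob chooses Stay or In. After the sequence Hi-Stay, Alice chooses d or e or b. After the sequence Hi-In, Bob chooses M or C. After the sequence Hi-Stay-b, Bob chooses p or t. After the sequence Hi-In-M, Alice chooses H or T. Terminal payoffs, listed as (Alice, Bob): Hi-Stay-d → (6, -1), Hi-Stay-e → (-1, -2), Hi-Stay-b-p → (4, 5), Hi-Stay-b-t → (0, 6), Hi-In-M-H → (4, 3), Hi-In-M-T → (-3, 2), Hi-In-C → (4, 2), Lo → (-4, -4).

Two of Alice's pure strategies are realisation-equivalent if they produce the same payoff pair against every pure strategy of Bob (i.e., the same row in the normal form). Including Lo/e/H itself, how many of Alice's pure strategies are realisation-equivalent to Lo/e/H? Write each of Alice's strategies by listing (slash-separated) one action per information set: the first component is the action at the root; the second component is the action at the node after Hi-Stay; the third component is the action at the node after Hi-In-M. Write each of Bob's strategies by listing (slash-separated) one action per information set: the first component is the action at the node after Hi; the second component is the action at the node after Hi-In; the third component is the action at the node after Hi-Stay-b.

Row for Lo/e/H (columns Stay/M/p, Stay/M/t, Stay/C/p, Stay/C/t, In/M/p, In/M/t, In/C/p, In/C/t): (-4,-4) (-4,-4) (-4,-4) (-4,-4) (-4,-4) (-4,-4) (-4,-4) (-4,-4).
Under Lo/e/H, Alice's choice at the node after Hi-Stay and at the node after Hi-In-M can never be reached regardless of what Bob does, so varying those choices leaves every outcome unchanged.
Holding the reachable choices fixed and varying the unreachable ones freely already gives 3 × 2 = 6 equivalent strategies.
No other strategy reproduces this row, so those 6 are the full class: Lo/d/H, Lo/d/T, Lo/e/H, Lo/e/T, Lo/b/H, Lo/b/T.

6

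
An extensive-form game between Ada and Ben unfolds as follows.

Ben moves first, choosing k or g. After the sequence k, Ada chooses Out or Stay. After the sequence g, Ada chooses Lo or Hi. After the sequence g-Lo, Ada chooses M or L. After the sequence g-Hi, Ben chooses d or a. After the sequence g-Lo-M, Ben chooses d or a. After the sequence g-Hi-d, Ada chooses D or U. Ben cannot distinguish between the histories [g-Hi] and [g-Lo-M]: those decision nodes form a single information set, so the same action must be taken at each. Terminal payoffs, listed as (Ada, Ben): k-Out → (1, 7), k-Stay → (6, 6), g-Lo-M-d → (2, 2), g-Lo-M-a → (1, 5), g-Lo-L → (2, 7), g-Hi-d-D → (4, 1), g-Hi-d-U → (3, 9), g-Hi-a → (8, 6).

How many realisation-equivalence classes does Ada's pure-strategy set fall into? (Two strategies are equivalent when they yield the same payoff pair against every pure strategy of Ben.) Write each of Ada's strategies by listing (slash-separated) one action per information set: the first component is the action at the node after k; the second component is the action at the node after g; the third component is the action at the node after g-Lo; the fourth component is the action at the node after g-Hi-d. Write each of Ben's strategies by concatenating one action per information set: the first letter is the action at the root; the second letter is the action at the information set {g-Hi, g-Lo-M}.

8

Ada has 16 pure strategies: Out/Lo/M/D, Out/Lo/M/U, Out/Lo/L/D, Out/Lo/L/U, Out/Hi/M/D, Out/Hi/M/U, Out/Hi/L/D, Out/Hi/L/U, Stay/Lo/M/D, Stay/Lo/M/U, Stay/Lo/L/D, Stay/Lo/L/U, Stay/Hi/M/D, Stay/Hi/M/U, Stay/Hi/L/D, Stay/Hi/L/U. Columns: kd, ka, gd, ga.
{Out/Lo/M/D, Out/Lo/M/U} → row (1,7) (1,7) (2,2) (1,5)
{Out/Lo/L/D, Out/Lo/L/U} → row (1,7) (1,7) (2,7) (2,7)
{Out/Hi/M/D, Out/Hi/L/D} → row (1,7) (1,7) (4,1) (8,6)
{Out/Hi/M/U, Out/Hi/L/U} → row (1,7) (1,7) (3,9) (8,6)
{Stay/Lo/M/D, Stay/Lo/M/U} → row (6,6) (6,6) (2,2) (1,5)
{Stay/Lo/L/D, Stay/Lo/L/U} → row (6,6) (6,6) (2,7) (2,7)
{Stay/Hi/M/D, Stay/Hi/L/D} → row (6,6) (6,6) (4,1) (8,6)
{Stay/Hi/M/U, Stay/Hi/L/U} → row (6,6) (6,6) (3,9) (8,6)
That's 8 distinct rows out of 16 strategies.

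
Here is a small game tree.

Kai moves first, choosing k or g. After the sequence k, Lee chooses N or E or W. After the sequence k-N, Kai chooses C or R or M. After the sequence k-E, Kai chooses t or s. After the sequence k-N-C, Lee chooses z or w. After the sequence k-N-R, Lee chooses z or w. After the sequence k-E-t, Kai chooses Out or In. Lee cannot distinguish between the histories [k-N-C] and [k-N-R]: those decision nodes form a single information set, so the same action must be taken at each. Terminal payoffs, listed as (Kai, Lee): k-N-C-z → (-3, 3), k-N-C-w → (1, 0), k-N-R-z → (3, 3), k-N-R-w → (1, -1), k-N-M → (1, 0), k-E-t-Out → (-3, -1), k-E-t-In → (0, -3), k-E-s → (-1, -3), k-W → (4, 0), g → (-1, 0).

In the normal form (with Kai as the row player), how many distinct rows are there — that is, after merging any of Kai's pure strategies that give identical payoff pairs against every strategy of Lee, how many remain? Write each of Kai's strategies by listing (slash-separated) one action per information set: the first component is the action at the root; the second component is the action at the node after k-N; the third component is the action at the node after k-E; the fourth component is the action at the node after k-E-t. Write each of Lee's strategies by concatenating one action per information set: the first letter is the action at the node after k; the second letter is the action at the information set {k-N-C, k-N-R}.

10

Kai has 24 pure strategies: k/C/t/Out, k/C/t/In, k/C/s/Out, k/C/s/In, k/R/t/Out, k/R/t/In, k/R/s/Out, k/R/s/In, k/M/t/Out, k/M/t/In, k/M/s/Out, k/M/s/In, g/C/t/Out, g/C/t/In, g/C/s/Out, g/C/s/In, g/R/t/Out, g/R/t/In, g/R/s/Out, g/R/s/In, g/M/t/Out, g/M/t/In, g/M/s/Out, g/M/s/In. Columns: Nz, Nw, Ez, Ew, Wz, Ww.
{k/C/t/Out} → row (-3,3) (1,0) (-3,-1) (-3,-1) (4,0) (4,0)
{k/C/t/In} → row (-3,3) (1,0) (0,-3) (0,-3) (4,0) (4,0)
{k/C/s/Out, k/C/s/In} → row (-3,3) (1,0) (-1,-3) (-1,-3) (4,0) (4,0)
{k/R/t/Out} → row (3,3) (1,-1) (-3,-1) (-3,-1) (4,0) (4,0)
{k/R/t/In} → row (3,3) (1,-1) (0,-3) (0,-3) (4,0) (4,0)
{k/R/s/Out, k/R/s/In} → row (3,3) (1,-1) (-1,-3) (-1,-3) (4,0) (4,0)
{k/M/t/Out} → row (1,0) (1,0) (-3,-1) (-3,-1) (4,0) (4,0)
{k/M/t/In} → row (1,0) (1,0) (0,-3) (0,-3) (4,0) (4,0)
{k/M/s/Out, k/M/s/In} → row (1,0) (1,0) (-1,-3) (-1,-3) (4,0) (4,0)
{g/C/t/Out, g/C/t/In, g/C/s/Out, g/C/s/In, g/R/t/Out, g/R/t/In, g/R/s/Out, g/R/s/In, g/M/t/Out, g/M/t/In, g/M/s/Out, g/M/s/In} → row (-1,0) (-1,0) (-1,0) (-1,0) (-1,0) (-1,0)
That's 10 distinct rows out of 24 strategies.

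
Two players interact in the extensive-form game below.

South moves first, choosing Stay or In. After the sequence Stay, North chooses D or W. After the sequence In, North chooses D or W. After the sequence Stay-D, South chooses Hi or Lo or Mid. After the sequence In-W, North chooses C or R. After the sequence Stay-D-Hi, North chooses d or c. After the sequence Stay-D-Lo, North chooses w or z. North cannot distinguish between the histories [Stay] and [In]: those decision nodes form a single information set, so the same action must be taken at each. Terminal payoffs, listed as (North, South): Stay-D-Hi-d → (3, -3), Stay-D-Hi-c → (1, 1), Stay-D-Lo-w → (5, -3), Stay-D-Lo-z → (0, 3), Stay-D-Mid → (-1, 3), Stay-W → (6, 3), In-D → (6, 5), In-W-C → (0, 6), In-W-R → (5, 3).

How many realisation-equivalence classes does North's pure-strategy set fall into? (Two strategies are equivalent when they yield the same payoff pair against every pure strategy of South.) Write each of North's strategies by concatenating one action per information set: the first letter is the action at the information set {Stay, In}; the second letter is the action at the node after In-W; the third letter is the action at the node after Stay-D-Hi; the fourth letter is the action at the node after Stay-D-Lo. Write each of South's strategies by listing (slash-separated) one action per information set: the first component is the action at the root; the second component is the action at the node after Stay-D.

North has 16 pure strategies: DCdw, DCdz, DCcw, DCcz, DRdw, DRdz, DRcw, DRcz, WCdw, WCdz, WCcw, WCcz, WRdw, WRdz, WRcw, WRcz. Columns: Stay/Hi, Stay/Lo, Stay/Mid, In/Hi, In/Lo, In/Mid.
{DCdw, DRdw} → row (3,-3) (5,-3) (-1,3) (6,5) (6,5) (6,5)
{DCdz, DRdz} → row (3,-3) (0,3) (-1,3) (6,5) (6,5) (6,5)
{DCcw, DRcw} → row (1,1) (5,-3) (-1,3) (6,5) (6,5) (6,5)
{DCcz, DRcz} → row (1,1) (0,3) (-1,3) (6,5) (6,5) (6,5)
{WCdw, WCdz, WCcw, WCcz} → row (6,3) (6,3) (6,3) (0,6) (0,6) (0,6)
{WRdw, WRdz, WRcw, WRcz} → row (6,3) (6,3) (6,3) (5,3) (5,3) (5,3)
That's 6 distinct rows out of 16 strategies.

6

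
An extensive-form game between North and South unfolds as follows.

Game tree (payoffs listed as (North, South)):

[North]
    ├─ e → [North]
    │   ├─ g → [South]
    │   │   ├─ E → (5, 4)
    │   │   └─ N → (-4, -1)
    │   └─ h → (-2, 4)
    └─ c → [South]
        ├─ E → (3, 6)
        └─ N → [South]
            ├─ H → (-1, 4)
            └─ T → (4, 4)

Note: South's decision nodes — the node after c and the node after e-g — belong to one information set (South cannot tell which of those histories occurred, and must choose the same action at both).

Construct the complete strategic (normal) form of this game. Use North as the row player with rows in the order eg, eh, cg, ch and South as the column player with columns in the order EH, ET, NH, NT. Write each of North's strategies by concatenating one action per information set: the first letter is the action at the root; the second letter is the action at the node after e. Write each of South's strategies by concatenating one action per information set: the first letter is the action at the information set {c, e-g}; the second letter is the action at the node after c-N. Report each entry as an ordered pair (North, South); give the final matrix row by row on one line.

eg: (5,4) (5,4) (-4,-1) (-4,-1) | eh: (-2,4) (-2,4) (-2,4) (-2,4) | cg: (3,6) (3,6) (-1,4) (4,4) | ch: (3,6) (3,6) (-1,4) (4,4)

           EH       ET       NH       NT
  eg    (5,4)    (5,4)  (-4,-1)  (-4,-1)
  eh   (-2,4)   (-2,4)   (-2,4)   (-2,4)
  cg    (3,6)    (3,6)   (-1,4)    (4,4)
  ch    (3,6)    (3,6)   (-1,4)    (4,4)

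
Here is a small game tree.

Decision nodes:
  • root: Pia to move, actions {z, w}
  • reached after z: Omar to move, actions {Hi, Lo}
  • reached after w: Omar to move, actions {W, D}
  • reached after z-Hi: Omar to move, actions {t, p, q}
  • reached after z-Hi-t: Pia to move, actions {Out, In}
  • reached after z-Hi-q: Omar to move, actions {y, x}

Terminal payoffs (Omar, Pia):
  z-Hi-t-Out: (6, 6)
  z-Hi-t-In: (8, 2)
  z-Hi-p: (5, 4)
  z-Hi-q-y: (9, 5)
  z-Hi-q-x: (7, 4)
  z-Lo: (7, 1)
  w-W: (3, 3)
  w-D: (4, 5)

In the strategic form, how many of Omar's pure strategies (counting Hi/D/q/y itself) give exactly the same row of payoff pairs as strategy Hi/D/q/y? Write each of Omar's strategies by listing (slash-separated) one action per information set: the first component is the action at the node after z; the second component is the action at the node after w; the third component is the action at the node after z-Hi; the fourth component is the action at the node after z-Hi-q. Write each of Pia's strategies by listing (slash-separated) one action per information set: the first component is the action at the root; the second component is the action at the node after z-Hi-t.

Row for Hi/D/q/y (columns z/Out, z/In, w/Out, w/In): (9,5) (9,5) (4,5) (4,5).
Every one of Omar's information sets is on the play path for some reply by Pia when Omar follows Hi/D/q/y.
Changing the action at any of them therefore changes at least one column, so only Hi/D/q/y itself gives this row.

1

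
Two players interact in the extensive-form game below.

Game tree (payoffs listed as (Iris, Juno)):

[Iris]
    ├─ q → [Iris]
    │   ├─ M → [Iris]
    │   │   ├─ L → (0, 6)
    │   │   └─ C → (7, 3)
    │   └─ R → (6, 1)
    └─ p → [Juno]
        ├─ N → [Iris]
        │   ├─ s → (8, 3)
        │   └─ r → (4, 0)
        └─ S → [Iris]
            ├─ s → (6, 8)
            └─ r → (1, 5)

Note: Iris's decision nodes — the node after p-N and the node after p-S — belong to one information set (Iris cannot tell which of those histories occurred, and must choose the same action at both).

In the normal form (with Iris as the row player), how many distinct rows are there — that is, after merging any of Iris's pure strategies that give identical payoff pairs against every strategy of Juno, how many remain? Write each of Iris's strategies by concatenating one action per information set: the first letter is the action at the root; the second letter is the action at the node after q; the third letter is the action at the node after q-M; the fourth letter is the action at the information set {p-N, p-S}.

Iris has 16 pure strategies: qMLs, qMLr, qMCs, qMCr, qRLs, qRLr, qRCs, qRCr, pMLs, pMLr, pMCs, pMCr, pRLs, pRLr, pRCs, pRCr. Columns: N, S.
{qMLs, qMLr} → row (0,6) (0,6)
{qMCs, qMCr} → row (7,3) (7,3)
{qRLs, qRLr, qRCs, qRCr} → row (6,1) (6,1)
{pMLs, pMCs, pRLs, pRCs} → row (8,3) (6,8)
{pMLr, pMCr, pRLr, pRCr} → row (4,0) (1,5)
That's 5 distinct rows out of 16 strategies.

5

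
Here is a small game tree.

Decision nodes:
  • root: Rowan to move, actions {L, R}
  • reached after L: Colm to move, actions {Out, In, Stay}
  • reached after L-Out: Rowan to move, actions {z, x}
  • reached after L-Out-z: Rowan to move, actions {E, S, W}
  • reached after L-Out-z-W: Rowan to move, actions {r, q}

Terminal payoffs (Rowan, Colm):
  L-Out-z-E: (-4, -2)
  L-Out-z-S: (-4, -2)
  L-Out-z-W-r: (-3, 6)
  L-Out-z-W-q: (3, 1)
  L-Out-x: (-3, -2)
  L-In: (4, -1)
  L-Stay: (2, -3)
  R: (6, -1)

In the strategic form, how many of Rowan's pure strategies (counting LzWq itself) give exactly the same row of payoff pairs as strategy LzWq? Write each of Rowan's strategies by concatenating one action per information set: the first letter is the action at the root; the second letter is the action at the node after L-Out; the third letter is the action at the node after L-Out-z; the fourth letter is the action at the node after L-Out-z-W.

Row for LzWq (columns Out, In, Stay): (3,1) (4,-1) (2,-3).
Every one of Rowan's information sets is on the play path for some reply by Colm when Rowan follows LzWq.
Changing the action at any of them therefore changes at least one column, so only LzWq itself gives this row.

1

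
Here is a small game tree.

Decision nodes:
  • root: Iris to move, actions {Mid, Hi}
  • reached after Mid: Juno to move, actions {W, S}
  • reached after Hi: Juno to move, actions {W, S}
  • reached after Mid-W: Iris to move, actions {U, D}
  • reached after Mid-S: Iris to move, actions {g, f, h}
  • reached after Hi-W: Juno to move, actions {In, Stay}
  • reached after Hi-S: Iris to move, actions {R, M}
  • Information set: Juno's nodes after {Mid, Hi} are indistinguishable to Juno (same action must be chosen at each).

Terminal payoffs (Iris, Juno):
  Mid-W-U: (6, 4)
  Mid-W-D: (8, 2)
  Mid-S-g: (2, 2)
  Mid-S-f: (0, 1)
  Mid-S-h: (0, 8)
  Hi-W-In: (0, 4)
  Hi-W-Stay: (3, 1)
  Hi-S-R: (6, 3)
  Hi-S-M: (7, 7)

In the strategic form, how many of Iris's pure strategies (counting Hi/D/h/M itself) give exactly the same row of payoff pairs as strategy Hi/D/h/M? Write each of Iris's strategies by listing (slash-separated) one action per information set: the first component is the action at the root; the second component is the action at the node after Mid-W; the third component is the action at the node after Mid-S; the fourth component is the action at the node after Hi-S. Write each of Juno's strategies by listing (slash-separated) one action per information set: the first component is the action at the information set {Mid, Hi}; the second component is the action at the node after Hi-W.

6

Row for Hi/D/h/M (columns W/In, W/Stay, S/In, S/Stay): (0,4) (3,1) (7,7) (7,7).
Under Hi/D/h/M, Iris's choice at the node after Mid-W and at the node after Mid-S can never be reached regardless of what Juno does, so varying those choices leaves every outcome unchanged.
Holding the reachable choices fixed and varying the unreachable ones freely already gives 2 × 3 = 6 equivalent strategies.
No other strategy reproduces this row, so those 6 are the full class: Hi/U/g/M, Hi/U/f/M, Hi/U/h/M, Hi/D/g/M, Hi/D/f/M, Hi/D/h/M.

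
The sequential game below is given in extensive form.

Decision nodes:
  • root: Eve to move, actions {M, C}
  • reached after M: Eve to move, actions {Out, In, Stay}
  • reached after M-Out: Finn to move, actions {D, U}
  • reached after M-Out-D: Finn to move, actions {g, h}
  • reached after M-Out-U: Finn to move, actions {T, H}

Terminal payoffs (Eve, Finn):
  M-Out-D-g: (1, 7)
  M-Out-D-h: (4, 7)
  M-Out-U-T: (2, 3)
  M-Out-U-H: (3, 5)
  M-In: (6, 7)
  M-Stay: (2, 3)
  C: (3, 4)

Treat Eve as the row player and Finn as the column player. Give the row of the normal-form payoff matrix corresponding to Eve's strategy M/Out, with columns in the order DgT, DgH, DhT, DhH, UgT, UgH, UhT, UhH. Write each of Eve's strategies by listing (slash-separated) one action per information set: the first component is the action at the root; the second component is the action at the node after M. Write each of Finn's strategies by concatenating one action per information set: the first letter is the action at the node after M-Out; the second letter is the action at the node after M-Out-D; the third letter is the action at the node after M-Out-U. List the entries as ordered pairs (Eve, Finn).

(1,7) (1,7) (4,7) (4,7) (2,3) (3,5) (2,3) (3,5)

vs DgT: Eve plays M → Eve plays Out at [M] → Finn plays D at [M-Out] → Finn plays g at [M-Out-D] → (1, 7)
vs DgH: Eve plays M → Eve plays Out at [M] → Finn plays D at [M-Out] → Finn plays g at [M-Out-D] → (1, 7)
vs DhT: Eve plays M → Eve plays Out at [M] → Finn plays D at [M-Out] → Finn plays h at [M-Out-D] → (4, 7)
vs DhH: Eve plays M → Eve plays Out at [M] → Finn plays D at [M-Out] → Finn plays h at [M-Out-D] → (4, 7)
vs UgT: Eve plays M → Eve plays Out at [M] → Finn plays U at [M-Out] → Finn plays T at [M-Out-U] → (2, 3)
vs UgH: Eve plays M → Eve plays Out at [M] → Finn plays U at [M-Out] → Finn plays H at [M-Out-U] → (3, 5)
vs UhT: Eve plays M → Eve plays Out at [M] → Finn plays U at [M-Out] → Finn plays T at [M-Out-U] → (2, 3)
vs UhH: Eve plays M → Eve plays Out at [M] → Finn plays U at [M-Out] → Finn plays H at [M-Out-U] → (3, 5)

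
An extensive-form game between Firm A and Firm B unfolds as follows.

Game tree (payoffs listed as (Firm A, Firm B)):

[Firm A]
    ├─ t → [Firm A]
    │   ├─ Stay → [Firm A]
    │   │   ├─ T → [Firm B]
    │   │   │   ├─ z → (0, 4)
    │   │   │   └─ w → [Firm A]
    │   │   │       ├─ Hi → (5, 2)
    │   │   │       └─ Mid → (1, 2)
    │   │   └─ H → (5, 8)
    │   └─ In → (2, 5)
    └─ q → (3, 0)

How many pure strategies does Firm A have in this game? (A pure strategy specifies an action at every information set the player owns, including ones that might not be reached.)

Firm A owns the root with actions {t, q} — two choices.
Firm A owns the node after t with actions {Stay, In} — two choices.
Firm A owns the node after t-Stay with actions {T, H} — two choices.
Firm A owns the node after t-Stay-T-w with actions {Hi, Mid} — two choices.
A pure strategy fixes one action at each information set independently, so the count is the product 2 × 2 × 2 × 2 = 16.

16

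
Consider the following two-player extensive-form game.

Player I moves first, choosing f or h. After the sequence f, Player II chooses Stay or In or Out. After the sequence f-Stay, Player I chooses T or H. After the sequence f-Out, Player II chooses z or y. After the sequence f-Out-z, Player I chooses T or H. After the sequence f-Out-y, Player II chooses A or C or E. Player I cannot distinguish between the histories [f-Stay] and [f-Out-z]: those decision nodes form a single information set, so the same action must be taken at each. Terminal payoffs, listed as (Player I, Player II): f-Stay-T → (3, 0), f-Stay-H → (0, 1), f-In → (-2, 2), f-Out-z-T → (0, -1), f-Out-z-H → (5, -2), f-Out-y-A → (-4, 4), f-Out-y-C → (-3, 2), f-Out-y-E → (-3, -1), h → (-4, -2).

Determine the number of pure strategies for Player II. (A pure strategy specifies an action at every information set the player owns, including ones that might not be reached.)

18

Player II owns the node after f with actions {Stay, In, Out} — three choices.
Player II owns the node after f-Out with actions {z, y} — two choices.
Player II owns the node after f-Out-y with actions {A, C, E} — three choices.
A pure strategy fixes one action at each information set independently, so the count is the product 3 × 2 × 3 = 18.
(For reference, Player I has 4 pure strategies, giving a 18×4 normal-form matrix.)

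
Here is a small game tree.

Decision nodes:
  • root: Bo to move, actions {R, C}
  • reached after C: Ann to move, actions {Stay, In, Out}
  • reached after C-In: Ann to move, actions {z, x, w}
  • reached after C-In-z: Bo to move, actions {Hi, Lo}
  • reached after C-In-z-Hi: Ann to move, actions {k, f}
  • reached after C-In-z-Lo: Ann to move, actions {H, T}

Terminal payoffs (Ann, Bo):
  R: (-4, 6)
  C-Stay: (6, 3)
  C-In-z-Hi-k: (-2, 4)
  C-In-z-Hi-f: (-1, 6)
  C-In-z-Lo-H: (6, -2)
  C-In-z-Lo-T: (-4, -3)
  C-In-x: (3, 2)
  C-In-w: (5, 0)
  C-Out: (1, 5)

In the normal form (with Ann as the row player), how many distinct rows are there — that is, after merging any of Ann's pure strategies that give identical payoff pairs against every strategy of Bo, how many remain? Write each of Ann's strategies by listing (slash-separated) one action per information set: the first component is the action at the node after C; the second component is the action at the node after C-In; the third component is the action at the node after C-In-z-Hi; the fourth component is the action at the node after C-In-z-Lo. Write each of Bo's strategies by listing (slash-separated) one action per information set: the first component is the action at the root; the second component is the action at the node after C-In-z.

Ann has 36 pure strategies: Stay/z/k/H, Stay/z/k/T, Stay/z/f/H, Stay/z/f/T, Stay/x/k/H, Stay/x/k/T, Stay/x/f/H, Stay/x/f/T, Stay/w/k/H, Stay/w/k/T, Stay/w/f/H, Stay/w/f/T, In/z/k/H, In/z/k/T, In/z/f/H, In/z/f/T, In/x/k/H, In/x/k/T, In/x/f/H, In/x/f/T, In/w/k/H, In/w/k/T, In/w/f/H, In/w/f/T, Out/z/k/H, Out/z/k/T, Out/z/f/H, Out/z/f/T, Out/x/k/H, Out/x/k/T, Out/x/f/H, Out/x/f/T, Out/w/k/H, Out/w/k/T, Out/w/f/H, Out/w/f/T. Columns: R/Hi, R/Lo, C/Hi, C/Lo.
{Stay/z/k/H, Stay/z/k/T, Stay/z/f/H, Stay/z/f/T, Stay/x/k/H, Stay/x/k/T, Stay/x/f/H, Stay/x/f/T, Stay/w/k/H, Stay/w/k/T, Stay/w/f/H, Stay/w/f/T} → row (-4,6) (-4,6) (6,3) (6,3)
{In/z/k/H} → row (-4,6) (-4,6) (-2,4) (6,-2)
{In/z/k/T} → row (-4,6) (-4,6) (-2,4) (-4,-3)
{In/z/f/H} → row (-4,6) (-4,6) (-1,6) (6,-2)
{In/z/f/T} → row (-4,6) (-4,6) (-1,6) (-4,-3)
{In/x/k/H, In/x/k/T, In/x/f/H, In/x/f/T} → row (-4,6) (-4,6) (3,2) (3,2)
{In/w/k/H, In/w/k/T, In/w/f/H, In/w/f/T} → row (-4,6) (-4,6) (5,0) (5,0)
{Out/z/k/H, Out/z/k/T, Out/z/f/H, Out/z/f/T, Out/x/k/H, Out/x/k/T, Out/x/f/H, Out/x/f/T, Out/w/k/H, Out/w/k/T, Out/w/f/H, Out/w/f/T} → row (-4,6) (-4,6) (1,5) (1,5)
That's 8 distinct rows out of 36 strategies.

8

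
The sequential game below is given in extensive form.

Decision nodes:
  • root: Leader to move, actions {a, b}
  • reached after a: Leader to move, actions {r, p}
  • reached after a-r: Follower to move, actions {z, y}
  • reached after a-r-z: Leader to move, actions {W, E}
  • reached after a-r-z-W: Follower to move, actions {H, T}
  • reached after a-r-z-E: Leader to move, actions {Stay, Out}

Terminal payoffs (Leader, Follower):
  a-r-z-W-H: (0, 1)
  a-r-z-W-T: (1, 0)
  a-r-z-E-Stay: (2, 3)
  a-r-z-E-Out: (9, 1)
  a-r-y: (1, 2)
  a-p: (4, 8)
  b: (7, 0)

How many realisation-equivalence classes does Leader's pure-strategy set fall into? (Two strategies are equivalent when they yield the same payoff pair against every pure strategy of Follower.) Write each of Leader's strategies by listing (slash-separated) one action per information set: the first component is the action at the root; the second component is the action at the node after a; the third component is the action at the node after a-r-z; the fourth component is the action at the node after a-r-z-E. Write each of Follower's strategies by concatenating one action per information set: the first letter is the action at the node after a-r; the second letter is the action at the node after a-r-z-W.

5

Leader has 16 pure strategies: a/r/W/Stay, a/r/W/Out, a/r/E/Stay, a/r/E/Out, a/p/W/Stay, a/p/W/Out, a/p/E/Stay, a/p/E/Out, b/r/W/Stay, b/r/W/Out, b/r/E/Stay, b/r/E/Out, b/p/W/Stay, b/p/W/Out, b/p/E/Stay, b/p/E/Out. Columns: zH, zT, yH, yT.
{a/r/W/Stay, a/r/W/Out} → row (0,1) (1,0) (1,2) (1,2)
{a/r/E/Stay} → row (2,3) (2,3) (1,2) (1,2)
{a/r/E/Out} → row (9,1) (9,1) (1,2) (1,2)
{a/p/W/Stay, a/p/W/Out, a/p/E/Stay, a/p/E/Out} → row (4,8) (4,8) (4,8) (4,8)
{b/r/W/Stay, b/r/W/Out, b/r/E/Stay, b/r/E/Out, b/p/W/Stay, b/p/W/Out, b/p/E/Stay, b/p/E/Out} → row (7,0) (7,0) (7,0) (7,0)
That's 5 distinct rows out of 16 strategies.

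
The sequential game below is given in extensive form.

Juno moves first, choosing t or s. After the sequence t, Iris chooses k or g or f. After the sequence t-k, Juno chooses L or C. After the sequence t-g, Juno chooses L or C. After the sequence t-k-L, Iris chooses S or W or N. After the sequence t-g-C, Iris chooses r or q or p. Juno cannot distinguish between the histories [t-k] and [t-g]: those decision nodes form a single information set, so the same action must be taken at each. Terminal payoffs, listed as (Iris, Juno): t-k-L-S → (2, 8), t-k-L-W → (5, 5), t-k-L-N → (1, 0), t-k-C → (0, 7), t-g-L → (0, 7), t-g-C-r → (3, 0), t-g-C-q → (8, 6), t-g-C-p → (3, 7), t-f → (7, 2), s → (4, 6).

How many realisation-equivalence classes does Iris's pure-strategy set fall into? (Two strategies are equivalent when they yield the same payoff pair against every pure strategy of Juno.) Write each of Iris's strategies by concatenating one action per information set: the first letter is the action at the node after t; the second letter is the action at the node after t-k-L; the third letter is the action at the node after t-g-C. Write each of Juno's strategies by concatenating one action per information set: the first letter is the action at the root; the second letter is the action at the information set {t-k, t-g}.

7

Iris has 27 pure strategies: kSr, kSq, kSp, kWr, kWq, kWp, kNr, kNq, kNp, gSr, gSq, gSp, gWr, gWq, gWp, gNr, gNq, gNp, fSr, fSq, fSp, fWr, fWq, fWp, fNr, fNq, fNp. Columns: tL, tC, sL, sC.
{kSr, kSq, kSp} → row (2,8) (0,7) (4,6) (4,6)
{kWr, kWq, kWp} → row (5,5) (0,7) (4,6) (4,6)
{kNr, kNq, kNp} → row (1,0) (0,7) (4,6) (4,6)
{gSr, gWr, gNr} → row (0,7) (3,0) (4,6) (4,6)
{gSq, gWq, gNq} → row (0,7) (8,6) (4,6) (4,6)
{gSp, gWp, gNp} → row (0,7) (3,7) (4,6) (4,6)
{fSr, fSq, fSp, fWr, fWq, fWp, fNr, fNq, fNp} → row (7,2) (7,2) (4,6) (4,6)
That's 7 distinct rows out of 27 strategies.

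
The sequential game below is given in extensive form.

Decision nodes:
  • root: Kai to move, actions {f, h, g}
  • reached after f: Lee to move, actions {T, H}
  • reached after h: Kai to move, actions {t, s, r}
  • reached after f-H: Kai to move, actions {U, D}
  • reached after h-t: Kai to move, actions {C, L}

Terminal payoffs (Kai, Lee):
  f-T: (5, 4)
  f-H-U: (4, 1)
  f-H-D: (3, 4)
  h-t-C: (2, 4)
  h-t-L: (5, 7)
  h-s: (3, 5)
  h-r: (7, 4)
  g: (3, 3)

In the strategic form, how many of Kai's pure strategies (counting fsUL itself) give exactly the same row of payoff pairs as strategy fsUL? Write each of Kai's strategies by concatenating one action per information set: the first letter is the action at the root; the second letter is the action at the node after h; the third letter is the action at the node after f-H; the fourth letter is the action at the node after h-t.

6

Row for fsUL (columns T, H): (5,4) (4,1).
Under fsUL, Kai's choice at the node after h and at the node after h-t can never be reached regardless of what Lee does, so varying those choices leaves every outcome unchanged.
Holding the reachable choices fixed and varying the unreachable ones freely already gives 3 × 2 = 6 equivalent strategies.
No other strategy reproduces this row, so those 6 are the full class: ftUC, ftUL, fsUC, fsUL, frUC, frUL.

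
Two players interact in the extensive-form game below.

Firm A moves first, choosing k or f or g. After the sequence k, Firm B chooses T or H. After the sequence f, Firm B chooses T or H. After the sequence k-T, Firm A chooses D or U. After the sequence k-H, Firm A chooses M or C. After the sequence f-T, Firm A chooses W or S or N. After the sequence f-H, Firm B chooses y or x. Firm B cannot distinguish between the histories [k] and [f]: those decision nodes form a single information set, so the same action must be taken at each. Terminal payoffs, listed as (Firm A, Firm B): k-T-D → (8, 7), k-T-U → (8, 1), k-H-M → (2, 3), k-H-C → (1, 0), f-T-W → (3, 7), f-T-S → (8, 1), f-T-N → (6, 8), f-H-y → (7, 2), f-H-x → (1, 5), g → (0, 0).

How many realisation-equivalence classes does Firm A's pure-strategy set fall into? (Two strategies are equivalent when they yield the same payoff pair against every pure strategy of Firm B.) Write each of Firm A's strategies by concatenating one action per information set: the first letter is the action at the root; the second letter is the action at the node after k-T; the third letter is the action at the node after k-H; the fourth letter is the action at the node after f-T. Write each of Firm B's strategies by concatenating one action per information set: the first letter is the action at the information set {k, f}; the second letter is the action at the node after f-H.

Firm A has 36 pure strategies: kDMW, kDMS, kDMN, kDCW, kDCS, kDCN, kUMW, kUMS, kUMN, kUCW, kUCS, kUCN, fDMW, fDMS, fDMN, fDCW, fDCS, fDCN, fUMW, fUMS, fUMN, fUCW, fUCS, fUCN, gDMW, gDMS, gDMN, gDCW, gDCS, gDCN, gUMW, gUMS, gUMN, gUCW, gUCS, gUCN. Columns: Ty, Tx, Hy, Hx.
{kDMW, kDMS, kDMN} → row (8,7) (8,7) (2,3) (2,3)
{kDCW, kDCS, kDCN} → row (8,7) (8,7) (1,0) (1,0)
{kUMW, kUMS, kUMN} → row (8,1) (8,1) (2,3) (2,3)
{kUCW, kUCS, kUCN} → row (8,1) (8,1) (1,0) (1,0)
{fDMW, fDCW, fUMW, fUCW} → row (3,7) (3,7) (7,2) (1,5)
{fDMS, fDCS, fUMS, fUCS} → row (8,1) (8,1) (7,2) (1,5)
{fDMN, fDCN, fUMN, fUCN} → row (6,8) (6,8) (7,2) (1,5)
{gDMW, gDMS, gDMN, gDCW, gDCS, gDCN, gUMW, gUMS, gUMN, gUCW, gUCS, gUCN} → row (0,0) (0,0) (0,0) (0,0)
That's 8 distinct rows out of 36 strategies.

8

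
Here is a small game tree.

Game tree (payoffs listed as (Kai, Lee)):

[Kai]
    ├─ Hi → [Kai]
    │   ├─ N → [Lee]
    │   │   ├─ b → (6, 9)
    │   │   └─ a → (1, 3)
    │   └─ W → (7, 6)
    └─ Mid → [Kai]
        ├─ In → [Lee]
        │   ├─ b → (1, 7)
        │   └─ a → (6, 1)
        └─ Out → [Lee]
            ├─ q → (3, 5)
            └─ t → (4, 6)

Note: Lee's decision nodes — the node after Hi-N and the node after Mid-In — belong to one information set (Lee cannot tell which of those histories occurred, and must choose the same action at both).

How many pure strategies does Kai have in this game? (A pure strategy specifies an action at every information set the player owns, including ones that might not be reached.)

8

Kai owns the root with actions {Hi, Mid} — two choices.
Kai owns the node after Hi with actions {N, W} — two choices.
Kai owns the node after Mid with actions {In, Out} — two choices.
A pure strategy fixes one action at each information set independently, so the count is the product 2 × 2 × 2 = 8.
(For reference, Lee has 4 pure strategies, giving a 8×4 normal-form matrix.)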